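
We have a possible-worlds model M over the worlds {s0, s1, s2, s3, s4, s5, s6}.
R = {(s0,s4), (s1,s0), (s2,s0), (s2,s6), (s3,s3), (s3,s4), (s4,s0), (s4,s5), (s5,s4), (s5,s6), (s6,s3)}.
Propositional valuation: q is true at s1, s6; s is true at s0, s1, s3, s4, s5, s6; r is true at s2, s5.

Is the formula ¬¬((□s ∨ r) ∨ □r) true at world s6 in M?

At s6: ¬((□s ∨ r) ∨ □r) is false, so ¬¬((□s ∨ r) ∨ □r) is true.
  At s6: (□s ∨ r) ∨ □r is true, so ¬((□s ∨ r) ∨ □r) is false.
    At s6: □s ∨ r is true, □r is false, so (□s ∨ r) ∨ □r is true.
      At s6: □s is true, r is false, so □s ∨ r is true.
      At s6: □r requires r at every successor {s3}.
        r fails at s3, so □r is false at s6.

Yes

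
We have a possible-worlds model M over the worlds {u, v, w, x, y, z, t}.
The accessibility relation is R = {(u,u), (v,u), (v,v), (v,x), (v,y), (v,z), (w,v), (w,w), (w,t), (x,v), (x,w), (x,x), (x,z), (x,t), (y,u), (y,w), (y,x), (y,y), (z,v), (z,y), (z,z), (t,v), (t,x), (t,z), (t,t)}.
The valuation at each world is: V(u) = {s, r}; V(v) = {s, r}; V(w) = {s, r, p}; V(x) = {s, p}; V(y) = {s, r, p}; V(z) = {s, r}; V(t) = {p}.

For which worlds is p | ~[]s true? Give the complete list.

Let φ = p | ~[]s. Evaluate φ at each world:
  u (successors {u}): φ is false.
  v (successors {u, v, x, y, z}): φ is false.
  w (successors {v, w, t}): φ is true.
  x (successors {v, w, x, z, t}): φ is true.
  y (successors {u, w, x, y}): φ is true.
  z (successors {v, y, z}): φ is false.
  t (successors {v, x, z, t}): φ is true.
For instance, at t:
  At t: p is true, ~[]s is true, so p | ~[]s is true.
    At t: []s is false, so ~[]s is true.
      At t: []s requires s at every successor {v, x, z, t}.
        s fails at t, so []s is false at t.
Satisfying worlds: {w, x, y, t}

w, x, y, t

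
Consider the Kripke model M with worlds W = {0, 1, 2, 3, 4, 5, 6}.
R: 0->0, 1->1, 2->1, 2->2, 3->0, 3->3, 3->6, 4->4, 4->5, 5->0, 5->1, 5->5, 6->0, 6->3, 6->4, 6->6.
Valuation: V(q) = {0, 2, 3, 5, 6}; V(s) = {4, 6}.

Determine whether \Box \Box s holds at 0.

No

At 0: \Box \Box s requires \Box s at every successor {0}.
  \Box s fails at 0, so \Box \Box s is false at 0.
    At 0: \Box s requires s at every successor {0}.
      s fails at 0, so \Box s is false at 0.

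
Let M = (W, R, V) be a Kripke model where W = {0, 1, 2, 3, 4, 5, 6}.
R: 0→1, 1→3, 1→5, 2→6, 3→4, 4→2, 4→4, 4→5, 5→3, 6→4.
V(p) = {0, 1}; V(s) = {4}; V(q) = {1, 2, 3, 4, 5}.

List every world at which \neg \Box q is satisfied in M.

Let φ = \neg \Box q. Evaluate φ at each world:
  0 (successors {1}): φ is false.
  1 (successors {3, 5}): φ is false.
  2 (successors {6}): φ is true.
  3 (successors {4}): φ is false.
  4 (successors {2, 4, 5}): φ is false.
  5 (successors {3}): φ is false.
  6 (successors {4}): φ is false.
For instance, at 5:
  At 5: \Box q is true, so \neg \Box q is false.
    At 5: \Box q requires q at every successor {3}.
      At 3: q is true.
    So \Box q is true at 5.
Satisfying worlds: {2}

2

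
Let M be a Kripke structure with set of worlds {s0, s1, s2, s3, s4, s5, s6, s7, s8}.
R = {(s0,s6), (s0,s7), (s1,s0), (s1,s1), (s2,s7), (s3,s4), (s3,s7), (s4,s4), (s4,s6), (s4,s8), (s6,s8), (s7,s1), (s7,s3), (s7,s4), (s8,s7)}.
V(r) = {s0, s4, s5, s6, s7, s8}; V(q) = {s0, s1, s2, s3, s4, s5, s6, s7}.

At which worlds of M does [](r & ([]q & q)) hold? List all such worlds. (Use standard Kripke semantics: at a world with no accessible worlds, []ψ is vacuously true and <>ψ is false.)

Let φ = [](r & ([]q & q)). Evaluate φ at each world:
  s0 (successors {s6, s7}): φ is false.
  s1 (successors {s0, s1}): φ is false.
  s2 (successors {s7}): φ is true.
  s3 (successors {s4, s7}): φ is false.
  s4 (successors {s4, s6, s8}): φ is false.
  s5 (successors ∅): φ is true.
  s6 (successors {s8}): φ is false.
  s7 (successors {s1, s3, s4}): φ is false.
  s8 (successors {s7}): φ is true.
For instance, at s1:
  At s1: [](r & ([]q & q)) requires r & ([]q & q) at every successor {s0, s1}.
    r & ([]q & q) fails at s1, so [](r & ([]q & q)) is false at s1.
      At s1: r is false, []q & q is true, so r & ([]q & q) is false.
Satisfying worlds: {s2, s5, s8}

s2, s5, s8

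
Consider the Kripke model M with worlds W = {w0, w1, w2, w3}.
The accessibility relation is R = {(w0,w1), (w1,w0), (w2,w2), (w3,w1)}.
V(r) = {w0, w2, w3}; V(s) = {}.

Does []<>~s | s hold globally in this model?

Yes

Let φ = []<>~s | s. Evaluate φ at each world:
  w0 (successors {w1}): φ is true.
  w1 (successors {w0}): φ is true.
  w2 (successors {w2}): φ is true.
  w3 (successors {w1}): φ is true.
For instance, at w3:
  At w3: []<>~s is true, s is false, so []<>~s | s is true.
    At w3: []<>~s requires <>~s at every successor {w1}.
      At w1: <>~s is true.
    So []<>~s is true at w3.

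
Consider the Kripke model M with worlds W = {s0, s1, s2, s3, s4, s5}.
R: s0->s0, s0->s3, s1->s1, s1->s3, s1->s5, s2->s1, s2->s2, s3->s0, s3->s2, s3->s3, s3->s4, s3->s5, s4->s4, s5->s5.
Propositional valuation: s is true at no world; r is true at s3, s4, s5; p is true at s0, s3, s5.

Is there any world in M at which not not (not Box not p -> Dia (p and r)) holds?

Let φ = not not (not Box not p -> Dia (p and r)). Evaluate φ at each world:
  s0 (successors {s0, s3}): φ is true.
  s1 (successors {s1, s3, s5}): φ is true.
  s2 (successors {s1, s2}): φ is true.
  s3 (successors {s0, s2, s3, s4, s5}): φ is true.
  s4 (successors {s4}): φ is true.
  s5 (successors {s5}): φ is true.
Detail at s0 (witness):
  At s0: not (not Box not p -> Dia (p and r)) is false, so not not (not Box not p -> Dia (p and r)) is true.
    At s0: not Box not p -> Dia (p and r) is true, so not (not Box not p -> Dia (p and r)) is false.
      At s0: not Box not p is true, Dia (p and r) is true, so not Box not p -> Dia (p and r) is true.

Yes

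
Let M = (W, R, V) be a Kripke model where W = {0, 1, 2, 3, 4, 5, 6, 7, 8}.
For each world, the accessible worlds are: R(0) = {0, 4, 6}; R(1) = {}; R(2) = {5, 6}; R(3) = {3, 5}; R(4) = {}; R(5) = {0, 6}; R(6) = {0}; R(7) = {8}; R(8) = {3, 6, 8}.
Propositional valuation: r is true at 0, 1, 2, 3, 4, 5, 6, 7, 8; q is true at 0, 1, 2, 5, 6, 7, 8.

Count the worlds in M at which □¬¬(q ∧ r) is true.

6

Recall that □ψ holds at a world iff ψ holds at every accessible world, and ◇ψ holds iff ψ holds at some accessible world.
Let φ = □¬¬(q ∧ r). Evaluate φ at each world:
  0 (successors {0, 4, 6}): φ is false.
  1 (successors ∅): φ is true.
  2 (successors {5, 6}): φ is true.
  3 (successors {3, 5}): φ is false.
  4 (successors ∅): φ is true.
  5 (successors {0, 6}): φ is true.
  6 (successors {0}): φ is true.
  7 (successors {8}): φ is true.
  8 (successors {3, 6, 8}): φ is false.
For instance, at 3:
  At 3: □¬¬(q ∧ r) requires ¬¬(q ∧ r) at every successor {3, 5}.
    ¬¬(q ∧ r) fails at 3, so □¬¬(q ∧ r) is false at 3.
Satisfying worlds: {1, 2, 4, 5, 6, 7}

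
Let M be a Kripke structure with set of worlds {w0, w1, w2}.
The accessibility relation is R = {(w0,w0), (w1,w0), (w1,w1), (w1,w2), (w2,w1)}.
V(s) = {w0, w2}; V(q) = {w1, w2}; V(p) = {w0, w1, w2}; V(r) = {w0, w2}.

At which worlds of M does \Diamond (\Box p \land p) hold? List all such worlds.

w0, w1, w2

Let φ = \Diamond (\Box p \land p). Evaluate φ at each world:
  w0 (successors {w0}): φ is true.
  w1 (successors {w0, w1, w2}): φ is true.
  w2 (successors {w1}): φ is true.
For instance, at w2:
  At w2: \Diamond (\Box p \land p) requires \Box p \land p at some successor in {w1}.
    \Box p \land p holds at w1, so \Diamond (\Box p \land p) is true at w2.
      At w1: \Box p is true, p is true, so \Box p \land p is true.
Satisfying worlds: {w0, w1, w2}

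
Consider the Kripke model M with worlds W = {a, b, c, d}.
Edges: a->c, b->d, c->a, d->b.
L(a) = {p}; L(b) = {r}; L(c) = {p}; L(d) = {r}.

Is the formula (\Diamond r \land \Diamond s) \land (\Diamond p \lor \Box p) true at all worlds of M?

Recall that \Box ψ holds at a world iff ψ holds at every accessible world, and \Diamond ψ holds iff ψ holds at some accessible world.
Let φ = (\Diamond r \land \Diamond s) \land (\Diamond p \lor \Box p). Evaluate φ at each world:
  a (successors {c}): φ is false.
  b (successors {d}): φ is false.
  c (successors {a}): φ is false.
  d (successors {b}): φ is false.
Detail at a (counterexample):
  At a: \Diamond r \land \Diamond s is false, \Diamond p \lor \Box p is true, so (\Diamond r \land \Diamond s) \land (\Diamond p \lor \Box p) is false.
    At a: \Diamond r is false, \Diamond s is false, so \Diamond r \land \Diamond s is false.
      At a: \Diamond r requires r at some successor in {c}.
        At c: r is false.
      So \Diamond r is false at a.
      At a: \Diamond s requires s at some successor in {c}.
        At c: s is false.
      So \Diamond s is false at a.
    At a: \Diamond p is true, \Box p is true, so \Diamond p \lor \Box p is true.
      At a: \Diamond p requires p at some successor in {c}.
        p holds at c, so \Diamond p is true at a.
      At a: \Box p requires p at every successor {c}.
        At c: p is true.
      So \Box p is true at a.

No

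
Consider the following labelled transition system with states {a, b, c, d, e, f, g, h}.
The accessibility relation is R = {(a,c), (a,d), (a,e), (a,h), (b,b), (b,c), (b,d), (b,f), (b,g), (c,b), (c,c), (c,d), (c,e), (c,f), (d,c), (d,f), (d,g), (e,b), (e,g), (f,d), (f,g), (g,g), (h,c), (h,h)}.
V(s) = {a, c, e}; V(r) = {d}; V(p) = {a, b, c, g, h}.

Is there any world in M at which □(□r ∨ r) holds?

No

Let φ = □(□r ∨ r). Evaluate φ at each world:
  a (successors {c, d, e, h}): φ is false.
  b (successors {b, c, d, f, g}): φ is false.
  c (successors {b, c, d, e, f}): φ is false.
  d (successors {c, f, g}): φ is false.
  e (successors {b, g}): φ is false.
  f (successors {d, g}): φ is false.
  g (successors {g}): φ is false.
  h (successors {c, h}): φ is false.
For instance, at g:
  At g: □(□r ∨ r) requires □r ∨ r at every successor {g}.
    □r ∨ r fails at g, so □(□r ∨ r) is false at g.
      At g: □r is false, r is false, so □r ∨ r is false.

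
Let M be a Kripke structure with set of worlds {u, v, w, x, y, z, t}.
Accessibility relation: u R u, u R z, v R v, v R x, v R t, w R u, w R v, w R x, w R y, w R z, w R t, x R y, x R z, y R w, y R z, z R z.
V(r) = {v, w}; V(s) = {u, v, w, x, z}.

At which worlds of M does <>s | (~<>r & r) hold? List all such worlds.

Let φ = <>s | (~<>r & r). Evaluate φ at each world:
  u (successors {u, z}): φ is true.
  v (successors {v, x, t}): φ is true.
  w (successors {u, v, x, y, z, t}): φ is true.
  x (successors {y, z}): φ is true.
  y (successors {w, z}): φ is true.
  z (successors {z}): φ is true.
  t (successors ∅): φ is false.
For instance, at z:
  At z: <>s is true, ~<>r & r is false, so <>s | (~<>r & r) is true.
    At z: <>s requires s at some successor in {z}.
      s holds at z, so <>s is true at z.
    At z: ~<>r is true, r is false, so ~<>r & r is false.
      At z: <>r is false, so ~<>r is true.
Satisfying worlds: {u, v, w, x, y, z}

u, v, w, x, y, z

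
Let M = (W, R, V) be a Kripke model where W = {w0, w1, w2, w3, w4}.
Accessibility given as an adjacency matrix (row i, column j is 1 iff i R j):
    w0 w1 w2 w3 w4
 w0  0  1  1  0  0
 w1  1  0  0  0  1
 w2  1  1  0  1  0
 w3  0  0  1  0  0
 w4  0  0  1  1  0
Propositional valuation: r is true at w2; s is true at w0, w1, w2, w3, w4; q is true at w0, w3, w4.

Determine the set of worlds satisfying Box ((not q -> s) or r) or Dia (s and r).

w0, w1, w2, w3, w4

Recall that Box ψ holds at a world iff ψ holds at every accessible world, and Dia ψ holds iff ψ holds at some accessible world.
Let φ = Box ((not q -> s) or r) or Dia (s and r). Evaluate φ at each world:
  w0 (successors {w1, w2}): φ is true.
  w1 (successors {w0, w4}): φ is true.
  w2 (successors {w0, w1, w3}): φ is true.
  w3 (successors {w2}): φ is true.
  w4 (successors {w2, w3}): φ is true.
For instance, at w0:
  At w0: Box ((not q -> s) or r) is true, Dia (s and r) is true, so Box ((not q -> s) or r) or Dia (s and r) is true.
    At w0: Box ((not q -> s) or r) requires (not q -> s) or r at every successor {w1, w2}.
      At w1: (not q -> s) or r is true.
      At w2: (not q -> s) or r is true.
    So Box ((not q -> s) or r) is true at w0.
    At w0: Dia (s and r) requires s and r at some successor in {w1, w2}.
      s and r holds at w2, so Dia (s and r) is true at w0.
Satisfying worlds: {w0, w1, w2, w3, w4}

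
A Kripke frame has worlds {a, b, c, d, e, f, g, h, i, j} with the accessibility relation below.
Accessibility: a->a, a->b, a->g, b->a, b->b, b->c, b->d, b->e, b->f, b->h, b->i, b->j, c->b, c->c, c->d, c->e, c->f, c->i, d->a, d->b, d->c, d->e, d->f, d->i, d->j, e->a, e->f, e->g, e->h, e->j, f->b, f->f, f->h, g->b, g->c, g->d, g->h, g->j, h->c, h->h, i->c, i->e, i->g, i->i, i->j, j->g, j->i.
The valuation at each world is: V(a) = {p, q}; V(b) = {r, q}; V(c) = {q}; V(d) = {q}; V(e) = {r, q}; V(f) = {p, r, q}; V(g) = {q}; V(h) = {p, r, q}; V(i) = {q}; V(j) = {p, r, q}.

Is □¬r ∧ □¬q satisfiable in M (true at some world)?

Recall that □ψ holds at a world iff ψ holds at every accessible world, and ◇ψ holds iff ψ holds at some accessible world.
Let φ = □¬r ∧ □¬q. Evaluate φ at each world:
  a (successors {a, b, g}): φ is false.
  b (successors {a, b, c, d, e, f, h, i, j}): φ is false.
  c (successors {b, c, d, e, f, i}): φ is false.
  d (successors {a, b, c, e, f, i, j}): φ is false.
  e (successors {a, f, g, h, j}): φ is false.
  f (successors {b, f, h}): φ is false.
  g (successors {b, c, d, h, j}): φ is false.
  h (successors {c, h}): φ is false.
  i (successors {c, e, g, i, j}): φ is false.
  j (successors {g, i}): φ is false.
For instance, at a:
  At a: □¬r is false, □¬q is false, so □¬r ∧ □¬q is false.
    At a: □¬r requires ¬r at every successor {a, b, g}.
      ¬r fails at b, so □¬r is false at a.
    At a: □¬q requires ¬q at every successor {a, b, g}.
      ¬q fails at a, so □¬q is false at a.

No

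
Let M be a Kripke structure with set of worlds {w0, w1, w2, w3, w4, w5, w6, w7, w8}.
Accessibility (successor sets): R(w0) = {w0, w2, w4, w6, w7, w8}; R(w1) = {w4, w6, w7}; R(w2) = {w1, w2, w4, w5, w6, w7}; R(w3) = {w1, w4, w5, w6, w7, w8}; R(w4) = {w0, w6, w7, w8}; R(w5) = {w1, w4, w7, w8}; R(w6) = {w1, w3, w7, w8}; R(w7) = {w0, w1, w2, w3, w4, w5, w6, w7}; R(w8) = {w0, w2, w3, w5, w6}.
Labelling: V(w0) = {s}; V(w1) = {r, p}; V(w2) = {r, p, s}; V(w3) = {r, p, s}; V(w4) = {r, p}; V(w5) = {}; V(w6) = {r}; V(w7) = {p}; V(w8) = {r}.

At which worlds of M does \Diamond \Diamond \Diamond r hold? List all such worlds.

Let φ = \Diamond \Diamond \Diamond r. Evaluate φ at each world:
  w0 (successors {w0, w2, w4, w6, w7, w8}): φ is true.
  w1 (successors {w4, w6, w7}): φ is true.
  w2 (successors {w1, w2, w4, w5, w6, w7}): φ is true.
  w3 (successors {w1, w4, w5, w6, w7, w8}): φ is true.
  w4 (successors {w0, w6, w7, w8}): φ is true.
  w5 (successors {w1, w4, w7, w8}): φ is true.
  w6 (successors {w1, w3, w7, w8}): φ is true.
  w7 (successors {w0, w1, w2, w3, w4, w5, w6, w7}): φ is true.
  w8 (successors {w0, w2, w3, w5, w6}): φ is true.
For instance, at w8:
  At w8: \Diamond \Diamond \Diamond r requires \Diamond \Diamond r at some successor in {w0, w2, w3, w5, w6}.
    \Diamond \Diamond r holds at w0, so \Diamond \Diamond \Diamond r is true at w8.
      At w0: \Diamond \Diamond r requires \Diamond r at some successor in {w0, w2, w4, w6, w7, w8}.
        \Diamond r holds at w0, so \Diamond \Diamond r is true at w0.
Satisfying worlds: {w0, w1, w2, w3, w4, w5, w6, w7, w8}

w0, w1, w2, w3, w4, w5, w6, w7, w8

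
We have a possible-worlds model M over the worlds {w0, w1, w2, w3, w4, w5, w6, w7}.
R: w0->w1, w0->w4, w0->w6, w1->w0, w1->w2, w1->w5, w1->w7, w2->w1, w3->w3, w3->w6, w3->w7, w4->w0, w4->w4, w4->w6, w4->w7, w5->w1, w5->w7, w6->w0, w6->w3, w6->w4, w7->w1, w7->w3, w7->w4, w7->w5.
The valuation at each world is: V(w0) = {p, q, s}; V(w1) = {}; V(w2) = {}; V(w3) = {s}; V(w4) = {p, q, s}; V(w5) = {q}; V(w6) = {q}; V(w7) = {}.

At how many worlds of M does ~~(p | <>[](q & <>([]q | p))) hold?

2

Let φ = ~~(p | <>[](q & <>([]q | p))). Evaluate φ at each world:
  w0 (successors {w1, w4, w6}): φ is true.
  w1 (successors {w0, w2, w5, w7}): φ is false.
  w2 (successors {w1}): φ is false.
  w3 (successors {w3, w6, w7}): φ is false.
  w4 (successors {w0, w4, w6, w7}): φ is true.
  w5 (successors {w1, w7}): φ is false.
  w6 (successors {w0, w3, w4}): φ is false.
  w7 (successors {w1, w3, w4, w5}): φ is false.
For instance, at w7:
  At w7: ~(p | <>[](q & <>([]q | p))) is true, so ~~(p | <>[](q & <>([]q | p))) is false.
    At w7: p | <>[](q & <>([]q | p)) is false, so ~(p | <>[](q & <>([]q | p))) is true.
      At w7: p is false, <>[](q & <>([]q | p)) is false, so p | <>[](q & <>([]q | p)) is false.
Satisfying worlds: {w0, w4}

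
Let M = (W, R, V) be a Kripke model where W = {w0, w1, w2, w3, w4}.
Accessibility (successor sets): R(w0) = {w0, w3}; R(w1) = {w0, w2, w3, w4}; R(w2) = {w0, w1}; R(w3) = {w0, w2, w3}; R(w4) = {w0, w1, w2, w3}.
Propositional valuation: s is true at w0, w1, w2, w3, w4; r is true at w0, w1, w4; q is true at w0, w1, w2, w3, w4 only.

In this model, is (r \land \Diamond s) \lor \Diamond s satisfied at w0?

At w0: r \land \Diamond s is true, \Diamond s is true, so (r \land \Diamond s) \lor \Diamond s is true.
  At w0: r is true, \Diamond s is true, so r \land \Diamond s is true.
    At w0: \Diamond s requires s at some successor in {w0, w3}.
      s holds at w0, so \Diamond s is true at w0.
  At w0: \Diamond s requires s at some successor in {w0, w3}.
    s holds at w0, so \Diamond s is true at w0.

Yes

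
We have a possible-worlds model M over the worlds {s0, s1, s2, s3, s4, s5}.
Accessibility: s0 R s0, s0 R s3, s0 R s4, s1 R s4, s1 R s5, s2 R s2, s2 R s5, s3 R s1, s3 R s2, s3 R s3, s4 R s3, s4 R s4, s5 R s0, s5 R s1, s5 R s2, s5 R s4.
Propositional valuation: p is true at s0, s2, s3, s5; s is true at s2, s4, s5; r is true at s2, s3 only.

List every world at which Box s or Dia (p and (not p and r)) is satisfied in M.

s1, s2

Recall that Box ψ holds at a world iff ψ holds at every accessible world, and Dia ψ holds iff ψ holds at some accessible world.
Let φ = Box s or Dia (p and (not p and r)). Evaluate φ at each world:
  s0 (successors {s0, s3, s4}): φ is false.
  s1 (successors {s4, s5}): φ is true.
  s2 (successors {s2, s5}): φ is true.
  s3 (successors {s1, s2, s3}): φ is false.
  s4 (successors {s3, s4}): φ is false.
  s5 (successors {s0, s1, s2, s4}): φ is false.
For instance, at s0:
  At s0: Box s is false, Dia (p and (not p and r)) is false, so Box s or Dia (p and (not p and r)) is false.
    At s0: Box s requires s at every successor {s0, s3, s4}.
      s fails at s0, so Box s is false at s0.
    At s0: Dia (p and (not p and r)) requires p and (not p and r) at some successor in {s0, s3, s4}.
      At s0: p and (not p and r) is false.
      At s3: p and (not p and r) is false.
      At s4: p and (not p and r) is false.
    So Dia (p and (not p and r)) is false at s0.
Satisfying worlds: {s1, s2}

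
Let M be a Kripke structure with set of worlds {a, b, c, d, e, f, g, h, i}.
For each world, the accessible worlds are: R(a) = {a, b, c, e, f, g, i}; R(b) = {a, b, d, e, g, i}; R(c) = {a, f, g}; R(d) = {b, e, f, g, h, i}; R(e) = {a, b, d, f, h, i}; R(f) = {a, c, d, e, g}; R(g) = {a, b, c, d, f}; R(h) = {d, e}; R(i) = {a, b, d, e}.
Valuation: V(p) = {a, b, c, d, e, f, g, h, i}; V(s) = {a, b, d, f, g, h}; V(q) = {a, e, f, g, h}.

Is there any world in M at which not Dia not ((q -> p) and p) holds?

Let φ = not Dia not ((q -> p) and p). Evaluate φ at each world:
  a (successors {a, b, c, e, f, g, i}): φ is true.
  b (successors {a, b, d, e, g, i}): φ is true.
  c (successors {a, f, g}): φ is true.
  d (successors {b, e, f, g, h, i}): φ is true.
  e (successors {a, b, d, f, h, i}): φ is true.
  f (successors {a, c, d, e, g}): φ is true.
  g (successors {a, b, c, d, f}): φ is true.
  h (successors {d, e}): φ is true.
  i (successors {a, b, d, e}): φ is true.
Detail at a (witness):
  At a: Dia not ((q -> p) and p) is false, so not Dia not ((q -> p) and p) is true.
    At a: Dia not ((q -> p) and p) requires not ((q -> p) and p) at some successor in {a, b, c, e, f, g, i}.
      At a: not ((q -> p) and p) is false.
      At b: not ((q -> p) and p) is false.
      At c: not ((q -> p) and p) is false.
      At e: not ((q -> p) and p) is false.
      At f: not ((q -> p) and p) is false.
      At g: not ((q -> p) and p) is false.
      At i: not ((q -> p) and p) is false.
    So Dia not ((q -> p) and p) is false at a.

Yes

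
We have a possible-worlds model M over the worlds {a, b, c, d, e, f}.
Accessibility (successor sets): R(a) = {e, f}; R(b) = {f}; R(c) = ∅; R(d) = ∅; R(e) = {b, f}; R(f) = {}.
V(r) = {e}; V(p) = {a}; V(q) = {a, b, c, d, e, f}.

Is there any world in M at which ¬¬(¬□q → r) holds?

Yes

Recall that □ψ holds at a world iff ψ holds at every accessible world, and ◇ψ holds iff ψ holds at some accessible world.
Let φ = ¬¬(¬□q → r). Evaluate φ at each world:
  a (successors {e, f}): φ is true.
  b (successors {f}): φ is true.
  c (successors ∅): φ is true.
  d (successors ∅): φ is true.
  e (successors {b, f}): φ is true.
  f (successors ∅): φ is true.
Detail at a (witness):
  At a: ¬(¬□q → r) is false, so ¬¬(¬□q → r) is true.
    At a: ¬□q → r is true, so ¬(¬□q → r) is false.
      At a: ¬□q is false, r is false, so ¬□q → r is true.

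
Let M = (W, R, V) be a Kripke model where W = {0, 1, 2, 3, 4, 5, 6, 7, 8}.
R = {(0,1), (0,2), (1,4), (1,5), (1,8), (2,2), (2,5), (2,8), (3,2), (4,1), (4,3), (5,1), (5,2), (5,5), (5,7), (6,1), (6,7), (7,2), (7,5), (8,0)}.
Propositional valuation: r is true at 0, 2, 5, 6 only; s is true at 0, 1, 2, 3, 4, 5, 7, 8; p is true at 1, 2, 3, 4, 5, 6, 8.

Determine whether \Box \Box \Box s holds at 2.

Yes

At 2: \Box \Box \Box s requires \Box \Box s at every successor {2, 5, 8}.
    At 2: \Box \Box s requires \Box s at every successor {2, 5, 8}.
      At 2: \Box s is true.
      At 5: \Box s is true.
      At 8: \Box s is true.
    So \Box \Box s is true at 2.
    At 5: \Box \Box s requires \Box s at every successor {1, 2, 5, 7}.
      At 1: \Box s is true.
      At 2: \Box s is true.
      At 5: \Box s is true.
      At 7: \Box s is true.
    So \Box \Box s is true at 5.
    At 8: \Box \Box s requires \Box s at every successor {0}.
      At 0: \Box s is true.
    So \Box \Box s is true at 8.
So \Box \Box \Box s is true at 2.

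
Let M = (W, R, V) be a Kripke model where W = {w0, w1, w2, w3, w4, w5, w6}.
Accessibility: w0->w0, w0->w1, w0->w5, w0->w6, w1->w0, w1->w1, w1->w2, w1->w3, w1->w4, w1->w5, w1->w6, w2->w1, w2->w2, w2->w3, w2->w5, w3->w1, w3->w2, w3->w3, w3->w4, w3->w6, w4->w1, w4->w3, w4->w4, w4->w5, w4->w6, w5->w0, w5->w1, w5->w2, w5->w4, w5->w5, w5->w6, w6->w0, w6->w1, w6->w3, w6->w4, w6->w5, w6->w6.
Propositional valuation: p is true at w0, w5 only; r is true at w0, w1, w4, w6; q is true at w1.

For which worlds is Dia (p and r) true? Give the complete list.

w0, w1, w5, w6

Recall that Dia ψ holds at a world iff ψ holds at some accessible world.
Let φ = Dia (p and r). Evaluate φ at each world:
  w0 (successors {w0, w1, w5, w6}): φ is true.
  w1 (successors {w0, w1, w2, w3, w4, w5, w6}): φ is true.
  w2 (successors {w1, w2, w3, w5}): φ is false.
  w3 (successors {w1, w2, w3, w4, w6}): φ is false.
  w4 (successors {w1, w3, w4, w5, w6}): φ is false.
  w5 (successors {w0, w1, w2, w4, w5, w6}): φ is true.
  w6 (successors {w0, w1, w3, w4, w5, w6}): φ is true.
For instance, at w6:
  At w6: Dia (p and r) requires p and r at some successor in {w0, w1, w3, w4, w5, w6}.
    p and r holds at w0, so Dia (p and r) is true at w6.
Satisfying worlds: {w0, w1, w5, w6}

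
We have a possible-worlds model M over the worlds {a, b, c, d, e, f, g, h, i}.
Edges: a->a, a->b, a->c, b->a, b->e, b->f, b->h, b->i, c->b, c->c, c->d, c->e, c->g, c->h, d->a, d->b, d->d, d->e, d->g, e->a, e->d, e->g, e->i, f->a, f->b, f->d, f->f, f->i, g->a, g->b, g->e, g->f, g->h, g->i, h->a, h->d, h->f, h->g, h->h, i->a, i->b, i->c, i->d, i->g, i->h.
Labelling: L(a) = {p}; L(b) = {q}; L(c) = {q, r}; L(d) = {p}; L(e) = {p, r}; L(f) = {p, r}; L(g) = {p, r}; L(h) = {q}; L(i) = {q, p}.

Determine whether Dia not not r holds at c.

Yes

Recall that Dia ψ holds at a world iff ψ holds at some accessible world.
At c: Dia not not r requires not not r at some successor in {b, c, d, e, g, h}.
  not not r holds at c, so Dia not not r is true at c.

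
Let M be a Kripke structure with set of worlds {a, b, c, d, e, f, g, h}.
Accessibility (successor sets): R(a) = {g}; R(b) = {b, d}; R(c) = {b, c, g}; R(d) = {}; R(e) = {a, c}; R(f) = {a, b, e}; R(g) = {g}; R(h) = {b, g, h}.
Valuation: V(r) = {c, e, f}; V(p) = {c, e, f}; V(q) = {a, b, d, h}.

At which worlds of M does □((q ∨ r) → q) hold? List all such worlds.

Recall that □ψ holds at a world iff ψ holds at every accessible world, and ◇ψ holds iff ψ holds at some accessible world.
Let φ = □((q ∨ r) → q). Evaluate φ at each world:
  a (successors {g}): φ is true.
  b (successors {b, d}): φ is true.
  c (successors {b, c, g}): φ is false.
  d (successors ∅): φ is true.
  e (successors {a, c}): φ is false.
  f (successors {a, b, e}): φ is false.
  g (successors {g}): φ is true.
  h (successors {b, g, h}): φ is true.
For instance, at f:
  At f: □((q ∨ r) → q) requires (q ∨ r) → q at every successor {a, b, e}.
    (q ∨ r) → q fails at e, so □((q ∨ r) → q) is false at f.
Satisfying worlds: {a, b, d, g, h}

a, b, d, g, h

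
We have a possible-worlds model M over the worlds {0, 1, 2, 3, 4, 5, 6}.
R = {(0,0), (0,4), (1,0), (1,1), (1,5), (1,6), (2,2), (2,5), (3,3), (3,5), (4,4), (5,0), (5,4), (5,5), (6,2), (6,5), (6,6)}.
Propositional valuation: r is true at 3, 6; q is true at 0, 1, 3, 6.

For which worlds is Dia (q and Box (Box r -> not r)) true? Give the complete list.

0, 1, 3, 5, 6

Let φ = Dia (q and Box (Box r -> not r)). Evaluate φ at each world:
  0 (successors {0, 4}): φ is true.
  1 (successors {0, 1, 5, 6}): φ is true.
  2 (successors {2, 5}): φ is false.
  3 (successors {3, 5}): φ is true.
  4 (successors {4}): φ is false.
  5 (successors {0, 4, 5}): φ is true.
  6 (successors {2, 5, 6}): φ is true.
For instance, at 0:
  At 0: Dia (q and Box (Box r -> not r)) requires q and Box (Box r -> not r) at some successor in {0, 4}.
    q and Box (Box r -> not r) holds at 0, so Dia (q and Box (Box r -> not r)) is true at 0.
      At 0: q is true, Box (Box r -> not r) is true, so q and Box (Box r -> not r) is true.
Satisfying worlds: {0, 1, 3, 5, 6}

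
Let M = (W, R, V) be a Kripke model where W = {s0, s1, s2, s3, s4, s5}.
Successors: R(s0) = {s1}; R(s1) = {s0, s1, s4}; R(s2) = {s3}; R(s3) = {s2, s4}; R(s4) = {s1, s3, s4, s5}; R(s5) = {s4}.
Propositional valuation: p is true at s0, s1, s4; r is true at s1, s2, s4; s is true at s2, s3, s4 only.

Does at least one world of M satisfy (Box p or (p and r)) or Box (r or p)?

Yes

Recall that Box ψ holds at a world iff ψ holds at every accessible world, and Dia ψ holds iff ψ holds at some accessible world.
Let φ = (Box p or (p and r)) or Box (r or p). Evaluate φ at each world:
  s0 (successors {s1}): φ is true.
  s1 (successors {s0, s1, s4}): φ is true.
  s2 (successors {s3}): φ is false.
  s3 (successors {s2, s4}): φ is true.
  s4 (successors {s1, s3, s4, s5}): φ is true.
  s5 (successors {s4}): φ is true.
Detail at s0 (witness):
  At s0: Box p or (p and r) is true, Box (r or p) is true, so (Box p or (p and r)) or Box (r or p) is true.
    At s0: Box p is true, p and r is false, so Box p or (p and r) is true.
      At s0: Box p requires p at every successor {s1}.
        At s1: p is true.
      So Box p is true at s0.
    At s0: Box (r or p) requires r or p at every successor {s1}.
      At s1: r or p is true.
    So Box (r or p) is true at s0.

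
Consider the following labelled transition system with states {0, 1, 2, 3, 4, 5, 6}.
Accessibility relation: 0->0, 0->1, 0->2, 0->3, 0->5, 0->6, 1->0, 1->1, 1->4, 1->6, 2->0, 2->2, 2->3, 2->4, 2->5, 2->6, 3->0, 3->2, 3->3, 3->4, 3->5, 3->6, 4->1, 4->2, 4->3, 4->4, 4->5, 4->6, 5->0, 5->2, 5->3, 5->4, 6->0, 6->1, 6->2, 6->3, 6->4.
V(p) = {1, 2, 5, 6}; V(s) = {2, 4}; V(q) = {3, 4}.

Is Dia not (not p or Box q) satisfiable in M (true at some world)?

Let φ = Dia not (not p or Box q). Evaluate φ at each world:
  0 (successors {0, 1, 2, 3, 5, 6}): φ is true.
  1 (successors {0, 1, 4, 6}): φ is true.
  2 (successors {0, 2, 3, 4, 5, 6}): φ is true.
  3 (successors {0, 2, 3, 4, 5, 6}): φ is true.
  4 (successors {1, 2, 3, 4, 5, 6}): φ is true.
  5 (successors {0, 2, 3, 4}): φ is true.
  6 (successors {0, 1, 2, 3, 4}): φ is true.
Detail at 0 (witness):
  At 0: Dia not (not p or Box q) requires not (not p or Box q) at some successor in {0, 1, 2, 3, 5, 6}.
    not (not p or Box q) holds at 1, so Dia not (not p or Box q) is true at 0.
      At 1: not p or Box q is false, so not (not p or Box q) is true.

Yes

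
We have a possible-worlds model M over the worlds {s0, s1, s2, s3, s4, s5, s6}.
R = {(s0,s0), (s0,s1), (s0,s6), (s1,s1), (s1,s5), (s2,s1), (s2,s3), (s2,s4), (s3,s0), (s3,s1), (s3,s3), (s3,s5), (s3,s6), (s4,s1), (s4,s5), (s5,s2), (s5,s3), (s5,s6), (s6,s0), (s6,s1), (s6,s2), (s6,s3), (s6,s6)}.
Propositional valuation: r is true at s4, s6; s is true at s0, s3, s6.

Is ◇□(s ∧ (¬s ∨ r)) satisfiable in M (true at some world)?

No

Let φ = ◇□(s ∧ (¬s ∨ r)). Evaluate φ at each world:
  s0 (successors {s0, s1, s6}): φ is false.
  s1 (successors {s1, s5}): φ is false.
  s2 (successors {s1, s3, s4}): φ is false.
  s3 (successors {s0, s1, s3, s5, s6}): φ is false.
  s4 (successors {s1, s5}): φ is false.
  s5 (successors {s2, s3, s6}): φ is false.
  s6 (successors {s0, s1, s2, s3, s6}): φ is false.
For instance, at s2:
  At s2: ◇□(s ∧ (¬s ∨ r)) requires □(s ∧ (¬s ∨ r)) at some successor in {s1, s3, s4}.
    At s1: □(s ∧ (¬s ∨ r)) is false.
    At s3: □(s ∧ (¬s ∨ r)) is false.
    At s4: □(s ∧ (¬s ∨ r)) is false.
  So ◇□(s ∧ (¬s ∨ r)) is false at s2.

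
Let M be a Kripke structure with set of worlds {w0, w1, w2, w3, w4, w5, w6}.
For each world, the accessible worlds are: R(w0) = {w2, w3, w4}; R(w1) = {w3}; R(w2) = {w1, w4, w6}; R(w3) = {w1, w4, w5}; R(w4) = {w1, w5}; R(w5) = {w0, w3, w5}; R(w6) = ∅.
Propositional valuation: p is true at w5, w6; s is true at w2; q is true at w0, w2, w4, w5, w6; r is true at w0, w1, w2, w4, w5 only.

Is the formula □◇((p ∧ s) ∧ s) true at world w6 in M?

At w6: no accessible worlds, so □◇((p ∧ s) ∧ s) holds vacuously.

Yes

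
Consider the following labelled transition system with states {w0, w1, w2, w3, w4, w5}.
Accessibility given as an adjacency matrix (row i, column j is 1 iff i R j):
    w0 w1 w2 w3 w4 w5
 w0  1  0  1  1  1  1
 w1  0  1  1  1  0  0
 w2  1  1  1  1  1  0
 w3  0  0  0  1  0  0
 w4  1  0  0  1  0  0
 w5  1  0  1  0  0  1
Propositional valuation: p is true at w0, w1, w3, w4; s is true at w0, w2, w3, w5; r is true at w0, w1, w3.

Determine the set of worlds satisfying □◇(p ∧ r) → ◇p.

Let φ = □◇(p ∧ r) → ◇p. Evaluate φ at each world:
  w0 (successors {w0, w2, w3, w4, w5}): φ is true.
  w1 (successors {w1, w2, w3}): φ is true.
  w2 (successors {w0, w1, w2, w3, w4}): φ is true.
  w3 (successors {w3}): φ is true.
  w4 (successors {w0, w3}): φ is true.
  w5 (successors {w0, w2, w5}): φ is true.
For instance, at w2:
  At w2: □◇(p ∧ r) is true, ◇p is true, so □◇(p ∧ r) → ◇p is true.
    At w2: □◇(p ∧ r) requires ◇(p ∧ r) at every successor {w0, w1, w2, w3, w4}.
      At w0: ◇(p ∧ r) is true.
      At w1: ◇(p ∧ r) is true.
      At w2: ◇(p ∧ r) is true.
      At w3: ◇(p ∧ r) is true.
      At w4: ◇(p ∧ r) is true.
    So □◇(p ∧ r) is true at w2.
    At w2: ◇p requires p at some successor in {w0, w1, w2, w3, w4}.
      p holds at w0, so ◇p is true at w2.
Satisfying worlds: {w0, w1, w2, w3, w4, w5}

w0, w1, w2, w3, w4, w5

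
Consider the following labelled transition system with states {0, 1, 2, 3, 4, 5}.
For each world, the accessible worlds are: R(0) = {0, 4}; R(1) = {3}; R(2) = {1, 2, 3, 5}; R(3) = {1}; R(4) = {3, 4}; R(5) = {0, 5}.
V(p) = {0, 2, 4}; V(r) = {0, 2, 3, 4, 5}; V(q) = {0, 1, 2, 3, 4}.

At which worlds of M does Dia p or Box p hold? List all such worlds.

Recall that Box ψ holds at a world iff ψ holds at every accessible world, and Dia ψ holds iff ψ holds at some accessible world.
Let φ = Dia p or Box p. Evaluate φ at each world:
  0 (successors {0, 4}): φ is true.
  1 (successors {3}): φ is false.
  2 (successors {1, 2, 3, 5}): φ is true.
  3 (successors {1}): φ is false.
  4 (successors {3, 4}): φ is true.
  5 (successors {0, 5}): φ is true.
For instance, at 5:
  At 5: Dia p is true, Box p is false, so Dia p or Box p is true.
    At 5: Dia p requires p at some successor in {0, 5}.
      p holds at 0, so Dia p is true at 5.
    At 5: Box p requires p at every successor {0, 5}.
      p fails at 5, so Box p is false at 5.
Satisfying worlds: {0, 2, 4, 5}

0, 2, 4, 5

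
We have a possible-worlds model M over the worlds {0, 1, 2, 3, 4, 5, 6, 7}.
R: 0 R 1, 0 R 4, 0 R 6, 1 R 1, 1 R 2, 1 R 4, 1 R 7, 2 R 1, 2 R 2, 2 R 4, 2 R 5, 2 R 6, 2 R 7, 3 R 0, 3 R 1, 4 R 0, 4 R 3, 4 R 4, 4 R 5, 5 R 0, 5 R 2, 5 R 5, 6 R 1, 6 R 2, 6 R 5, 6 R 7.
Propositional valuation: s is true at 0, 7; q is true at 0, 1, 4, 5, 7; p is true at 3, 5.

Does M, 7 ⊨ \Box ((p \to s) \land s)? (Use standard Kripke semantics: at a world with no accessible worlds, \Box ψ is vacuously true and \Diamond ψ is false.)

Yes

At 7: no accessible worlds, so \Box ((p \to s) \land s) holds vacuously.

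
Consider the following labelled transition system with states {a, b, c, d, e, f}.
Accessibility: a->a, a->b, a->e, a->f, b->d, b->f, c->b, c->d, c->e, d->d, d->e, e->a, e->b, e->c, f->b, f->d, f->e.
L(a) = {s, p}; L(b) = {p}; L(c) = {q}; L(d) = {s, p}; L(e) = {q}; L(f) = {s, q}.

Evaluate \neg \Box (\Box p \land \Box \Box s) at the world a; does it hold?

At a: \Box (\Box p \land \Box \Box s) is false, so \neg \Box (\Box p \land \Box \Box s) is true.
  At a: \Box (\Box p \land \Box \Box s) requires \Box p \land \Box \Box s at every successor {a, b, e, f}.
    \Box p \land \Box \Box s fails at a, so \Box (\Box p \land \Box \Box s) is false at a.
      At a: \Box p is false, \Box \Box s is false, so \Box p \land \Box \Box s is false.

Yes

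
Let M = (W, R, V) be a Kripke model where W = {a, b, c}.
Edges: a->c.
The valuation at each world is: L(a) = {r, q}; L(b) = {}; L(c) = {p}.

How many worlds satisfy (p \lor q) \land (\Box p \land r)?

Let φ = (p \lor q) \land (\Box p \land r). Evaluate φ at each world:
  a (successors {c}): φ is true.
  b (successors ∅): φ is false.
  c (successors ∅): φ is false.
For instance, at a:
  At a: p \lor q is true, \Box p \land r is true, so (p \lor q) \land (\Box p \land r) is true.
    At a: \Box p is true, r is true, so \Box p \land r is true.
      At a: \Box p requires p at every successor {c}.
        At c: p is true.
      So \Box p is true at a.
Satisfying worlds: {a}

1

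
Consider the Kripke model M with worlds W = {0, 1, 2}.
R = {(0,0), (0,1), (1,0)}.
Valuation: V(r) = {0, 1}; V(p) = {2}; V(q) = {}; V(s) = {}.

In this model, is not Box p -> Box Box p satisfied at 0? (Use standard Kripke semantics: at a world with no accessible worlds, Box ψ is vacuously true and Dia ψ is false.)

No

At 0: not Box p is true, Box Box p is false, so not Box p -> Box Box p is false.
  At 0: Box p is false, so not Box p is true.
    At 0: Box p requires p at every successor {0, 1}.
      p fails at 0, so Box p is false at 0.
  At 0: Box Box p requires Box p at every successor {0, 1}.
    Box p fails at 0, so Box Box p is false at 0.
      At 0: Box p requires p at every successor {0, 1}.
        p fails at 0, so Box p is false at 0.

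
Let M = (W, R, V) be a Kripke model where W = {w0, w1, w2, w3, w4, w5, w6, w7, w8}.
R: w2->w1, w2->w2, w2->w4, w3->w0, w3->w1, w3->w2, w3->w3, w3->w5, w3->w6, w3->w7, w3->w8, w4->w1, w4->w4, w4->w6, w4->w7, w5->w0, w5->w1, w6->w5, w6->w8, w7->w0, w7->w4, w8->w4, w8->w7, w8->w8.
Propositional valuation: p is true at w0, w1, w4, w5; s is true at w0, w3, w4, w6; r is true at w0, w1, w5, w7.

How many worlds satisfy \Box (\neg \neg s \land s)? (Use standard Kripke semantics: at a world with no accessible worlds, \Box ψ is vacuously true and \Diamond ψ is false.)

Let φ = \Box (\neg \neg s \land s). Evaluate φ at each world:
  w0 (successors ∅): φ is true.
  w1 (successors ∅): φ is true.
  w2 (successors {w1, w2, w4}): φ is false.
  w3 (successors {w0, w1, w2, w3, w5, w6, w7, w8}): φ is false.
  w4 (successors {w1, w4, w6, w7}): φ is false.
  w5 (successors {w0, w1}): φ is false.
  w6 (successors {w5, w8}): φ is false.
  w7 (successors {w0, w4}): φ is true.
  w8 (successors {w4, w7, w8}): φ is false.
For instance, at w2:
  At w2: \Box (\neg \neg s \land s) requires \neg \neg s \land s at every successor {w1, w2, w4}.
    \neg \neg s \land s fails at w1, so \Box (\neg \neg s \land s) is false at w2.
Satisfying worlds: {w0, w1, w7}

3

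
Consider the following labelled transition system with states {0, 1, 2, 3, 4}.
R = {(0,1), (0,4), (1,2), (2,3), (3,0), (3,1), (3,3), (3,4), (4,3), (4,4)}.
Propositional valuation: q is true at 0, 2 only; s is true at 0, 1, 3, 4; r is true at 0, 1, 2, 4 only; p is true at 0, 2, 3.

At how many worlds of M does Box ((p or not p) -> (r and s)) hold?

1

Let φ = Box ((p or not p) -> (r and s)). Evaluate φ at each world:
  0 (successors {1, 4}): φ is true.
  1 (successors {2}): φ is false.
  2 (successors {3}): φ is false.
  3 (successors {0, 1, 3, 4}): φ is false.
  4 (successors {3, 4}): φ is false.
For instance, at 1:
  At 1: Box ((p or not p) -> (r and s)) requires (p or not p) -> (r and s) at every successor {2}.
    (p or not p) -> (r and s) fails at 2, so Box ((p or not p) -> (r and s)) is false at 1.
Satisfying worlds: {0}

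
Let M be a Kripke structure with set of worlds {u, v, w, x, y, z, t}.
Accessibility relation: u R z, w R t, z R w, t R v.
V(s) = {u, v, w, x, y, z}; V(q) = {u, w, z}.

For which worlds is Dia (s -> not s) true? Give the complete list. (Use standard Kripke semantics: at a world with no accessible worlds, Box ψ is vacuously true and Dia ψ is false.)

Let φ = Dia (s -> not s). Evaluate φ at each world:
  u (successors {z}): φ is false.
  v (successors ∅): φ is false.
  w (successors {t}): φ is true.
  x (successors ∅): φ is false.
  y (successors ∅): φ is false.
  z (successors {w}): φ is false.
  t (successors {v}): φ is false.
For instance, at z:
  At z: Dia (s -> not s) requires s -> not s at some successor in {w}.
    At w: s -> not s is false.
  So Dia (s -> not s) is false at z.
Satisfying worlds: {w}

w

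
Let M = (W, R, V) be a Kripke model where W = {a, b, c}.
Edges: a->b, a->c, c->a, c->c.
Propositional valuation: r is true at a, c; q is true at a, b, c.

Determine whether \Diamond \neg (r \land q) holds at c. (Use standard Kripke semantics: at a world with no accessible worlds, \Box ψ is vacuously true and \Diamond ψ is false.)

No

At c: \Diamond \neg (r \land q) requires \neg (r \land q) at some successor in {a, c}.
  At a: \neg (r \land q) is false.
  At c: \neg (r \land q) is false.
So \Diamond \neg (r \land q) is false at c.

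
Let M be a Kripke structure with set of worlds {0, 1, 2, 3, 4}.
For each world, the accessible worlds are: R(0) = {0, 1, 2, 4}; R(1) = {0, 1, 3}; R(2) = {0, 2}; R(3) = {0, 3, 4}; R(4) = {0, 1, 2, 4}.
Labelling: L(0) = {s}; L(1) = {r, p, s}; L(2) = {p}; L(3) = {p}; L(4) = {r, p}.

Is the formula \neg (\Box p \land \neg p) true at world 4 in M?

At 4: \Box p \land \neg p is false, so \neg (\Box p \land \neg p) is true.
  At 4: \Box p is false, \neg p is false, so \Box p \land \neg p is false.
    At 4: \Box p requires p at every successor {0, 1, 2, 4}.
      p fails at 0, so \Box p is false at 4.

Yes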